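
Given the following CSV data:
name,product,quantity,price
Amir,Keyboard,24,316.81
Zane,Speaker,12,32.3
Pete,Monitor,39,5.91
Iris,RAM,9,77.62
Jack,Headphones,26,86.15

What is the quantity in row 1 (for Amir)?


Row 1: Amir
Column 'quantity' = 24

ANSWER: 24


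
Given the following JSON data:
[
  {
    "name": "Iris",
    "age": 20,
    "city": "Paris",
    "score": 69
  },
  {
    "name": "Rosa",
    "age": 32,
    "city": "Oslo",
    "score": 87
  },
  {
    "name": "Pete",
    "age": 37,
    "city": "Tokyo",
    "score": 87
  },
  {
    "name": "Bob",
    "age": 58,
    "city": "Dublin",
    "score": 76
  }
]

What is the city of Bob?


Looking up record where name = Bob
Record index: 3
Field 'city' = Dublin

ANSWER: Dublin


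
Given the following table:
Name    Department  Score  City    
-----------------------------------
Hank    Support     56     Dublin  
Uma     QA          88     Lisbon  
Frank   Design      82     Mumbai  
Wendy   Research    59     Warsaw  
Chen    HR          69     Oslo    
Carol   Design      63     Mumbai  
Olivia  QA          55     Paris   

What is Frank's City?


Row 3: Frank
City = Mumbai

ANSWER: Mumbai


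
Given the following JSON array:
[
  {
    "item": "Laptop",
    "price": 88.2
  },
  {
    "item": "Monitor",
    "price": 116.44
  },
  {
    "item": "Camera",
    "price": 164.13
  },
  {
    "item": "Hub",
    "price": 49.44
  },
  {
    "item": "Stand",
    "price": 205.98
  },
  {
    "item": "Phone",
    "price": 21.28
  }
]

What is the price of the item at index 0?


Array index 0 -> Laptop
price = 88.2

ANSWER: 88.2


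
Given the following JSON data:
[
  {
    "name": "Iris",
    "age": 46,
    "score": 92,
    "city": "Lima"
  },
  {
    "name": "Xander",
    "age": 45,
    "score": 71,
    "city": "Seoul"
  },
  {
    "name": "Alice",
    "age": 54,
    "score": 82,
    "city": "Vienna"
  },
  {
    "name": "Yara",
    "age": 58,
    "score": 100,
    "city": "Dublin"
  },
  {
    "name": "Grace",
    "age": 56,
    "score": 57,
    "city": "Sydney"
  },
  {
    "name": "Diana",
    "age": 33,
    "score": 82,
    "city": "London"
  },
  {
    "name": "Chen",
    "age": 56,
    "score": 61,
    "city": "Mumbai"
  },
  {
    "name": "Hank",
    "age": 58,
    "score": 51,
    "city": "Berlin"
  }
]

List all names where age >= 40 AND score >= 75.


Checking both conditions:
  Iris (age=46, score=92) -> YES
  Xander (age=45, score=71) -> no
  Alice (age=54, score=82) -> YES
  Yara (age=58, score=100) -> YES
  Grace (age=56, score=57) -> no
  Diana (age=33, score=82) -> no
  Chen (age=56, score=61) -> no
  Hank (age=58, score=51) -> no


ANSWER: Iris, Alice, Yara


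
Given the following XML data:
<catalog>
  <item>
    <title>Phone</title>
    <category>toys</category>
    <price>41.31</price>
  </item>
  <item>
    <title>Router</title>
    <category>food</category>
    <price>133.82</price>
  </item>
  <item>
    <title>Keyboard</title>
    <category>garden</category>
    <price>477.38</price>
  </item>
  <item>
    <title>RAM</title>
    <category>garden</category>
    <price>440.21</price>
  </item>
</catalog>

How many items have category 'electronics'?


Scanning <item> elements for <category>electronics</category>:
Count: 0

ANSWER: 0


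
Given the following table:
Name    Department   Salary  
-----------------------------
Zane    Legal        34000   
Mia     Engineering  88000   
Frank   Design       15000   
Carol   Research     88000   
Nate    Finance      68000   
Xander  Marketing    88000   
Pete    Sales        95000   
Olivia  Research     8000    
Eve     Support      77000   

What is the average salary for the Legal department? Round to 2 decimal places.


Legal department members:
  Zane: 34000
Sum = 34000
Count = 1
Average = 34000 / 1 = 34000.00

ANSWER: 34000.00


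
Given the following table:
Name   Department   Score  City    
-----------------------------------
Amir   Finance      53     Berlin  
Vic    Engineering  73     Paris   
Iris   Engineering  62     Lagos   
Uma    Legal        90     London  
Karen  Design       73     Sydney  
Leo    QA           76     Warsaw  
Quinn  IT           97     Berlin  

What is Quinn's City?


Row 7: Quinn
City = Berlin

ANSWER: Berlin


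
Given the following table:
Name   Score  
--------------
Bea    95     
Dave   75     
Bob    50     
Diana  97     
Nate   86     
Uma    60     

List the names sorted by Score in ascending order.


Sorting by Score (ascending):
  Bob: 50
  Uma: 60
  Dave: 75
  Nate: 86
  Bea: 95
  Diana: 97


ANSWER: Bob, Uma, Dave, Nate, Bea, Diana


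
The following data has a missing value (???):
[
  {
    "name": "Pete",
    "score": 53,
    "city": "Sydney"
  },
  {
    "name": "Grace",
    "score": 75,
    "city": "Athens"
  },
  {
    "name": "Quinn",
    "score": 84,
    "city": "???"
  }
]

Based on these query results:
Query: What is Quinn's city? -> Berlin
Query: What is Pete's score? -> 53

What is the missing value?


The missing value is Quinn's city
From query: Quinn's city = Berlin

ANSWER: Berlin


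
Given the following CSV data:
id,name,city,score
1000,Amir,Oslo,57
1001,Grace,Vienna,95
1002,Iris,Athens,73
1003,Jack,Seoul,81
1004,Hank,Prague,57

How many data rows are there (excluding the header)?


Counting rows (excluding header):
Header: id,name,city,score
Data rows: 5

ANSWER: 5


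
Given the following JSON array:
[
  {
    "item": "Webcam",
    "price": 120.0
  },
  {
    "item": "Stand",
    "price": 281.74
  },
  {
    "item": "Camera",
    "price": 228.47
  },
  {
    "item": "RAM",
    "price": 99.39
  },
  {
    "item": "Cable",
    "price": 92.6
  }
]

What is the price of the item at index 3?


Array index 3 -> RAM
price = 99.39

ANSWER: 99.39


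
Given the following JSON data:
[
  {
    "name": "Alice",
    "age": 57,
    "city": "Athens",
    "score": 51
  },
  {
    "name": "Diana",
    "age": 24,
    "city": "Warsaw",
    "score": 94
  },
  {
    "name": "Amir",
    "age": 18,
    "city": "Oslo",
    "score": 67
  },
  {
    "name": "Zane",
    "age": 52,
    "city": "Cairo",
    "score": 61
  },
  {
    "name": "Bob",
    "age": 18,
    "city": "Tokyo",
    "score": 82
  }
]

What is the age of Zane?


Looking up record where name = Zane
Record index: 3
Field 'age' = 52

ANSWER: 52


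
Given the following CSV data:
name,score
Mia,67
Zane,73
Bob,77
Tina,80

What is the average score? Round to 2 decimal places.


Scores: 67, 73, 77, 80
Sum = 297
Count = 4
Average = 297 / 4 = 74.25

ANSWER: 74.25


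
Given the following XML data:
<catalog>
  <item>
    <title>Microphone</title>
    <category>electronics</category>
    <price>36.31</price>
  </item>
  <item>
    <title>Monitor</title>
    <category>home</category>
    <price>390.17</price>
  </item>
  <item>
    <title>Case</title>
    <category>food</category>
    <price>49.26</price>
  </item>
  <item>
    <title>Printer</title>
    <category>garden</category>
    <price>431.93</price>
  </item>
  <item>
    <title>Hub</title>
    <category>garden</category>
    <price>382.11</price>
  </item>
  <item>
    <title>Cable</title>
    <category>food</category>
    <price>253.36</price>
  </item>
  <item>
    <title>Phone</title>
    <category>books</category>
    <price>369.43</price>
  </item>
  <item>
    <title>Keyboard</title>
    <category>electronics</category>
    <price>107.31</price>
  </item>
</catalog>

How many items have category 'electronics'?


Scanning <item> elements for <category>electronics</category>:
  Item 1: Microphone -> MATCH
  Item 8: Keyboard -> MATCH
Count: 2

ANSWER: 2


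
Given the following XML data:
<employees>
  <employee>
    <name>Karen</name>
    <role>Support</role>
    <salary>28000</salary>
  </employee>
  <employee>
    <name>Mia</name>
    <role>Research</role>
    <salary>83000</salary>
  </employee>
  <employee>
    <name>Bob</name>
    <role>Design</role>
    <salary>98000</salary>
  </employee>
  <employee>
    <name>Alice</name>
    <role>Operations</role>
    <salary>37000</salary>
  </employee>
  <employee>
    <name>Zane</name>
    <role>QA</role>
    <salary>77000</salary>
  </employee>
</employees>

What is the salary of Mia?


Searching for <employee> with <name>Mia</name>
Found at position 2
<salary>83000</salary>

ANSWER: 83000


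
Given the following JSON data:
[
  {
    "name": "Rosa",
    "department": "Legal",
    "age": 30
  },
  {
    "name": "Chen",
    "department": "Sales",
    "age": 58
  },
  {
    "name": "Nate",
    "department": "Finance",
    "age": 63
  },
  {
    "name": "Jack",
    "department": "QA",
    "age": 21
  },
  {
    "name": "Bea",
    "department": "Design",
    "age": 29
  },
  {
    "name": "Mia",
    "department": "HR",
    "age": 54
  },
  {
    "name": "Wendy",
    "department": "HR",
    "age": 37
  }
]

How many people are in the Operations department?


Scanning records for department = Operations
  No matches found
Count: 0

ANSWER: 0


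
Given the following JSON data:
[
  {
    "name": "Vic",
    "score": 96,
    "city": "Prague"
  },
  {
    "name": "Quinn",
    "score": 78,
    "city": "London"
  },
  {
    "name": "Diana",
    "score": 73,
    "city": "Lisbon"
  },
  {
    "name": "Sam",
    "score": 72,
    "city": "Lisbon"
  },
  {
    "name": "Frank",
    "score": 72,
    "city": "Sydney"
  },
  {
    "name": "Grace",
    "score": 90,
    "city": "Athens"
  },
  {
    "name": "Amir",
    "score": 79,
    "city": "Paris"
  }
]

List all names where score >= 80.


Filtering records where score >= 80:
  Vic (score=96) -> YES
  Quinn (score=78) -> no
  Diana (score=73) -> no
  Sam (score=72) -> no
  Frank (score=72) -> no
  Grace (score=90) -> YES
  Amir (score=79) -> no


ANSWER: Vic, Grace


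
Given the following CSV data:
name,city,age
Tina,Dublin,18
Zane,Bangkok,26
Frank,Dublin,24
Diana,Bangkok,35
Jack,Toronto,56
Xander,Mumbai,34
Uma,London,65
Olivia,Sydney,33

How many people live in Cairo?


Scanning city column for 'Cairo':
Total matches: 0

ANSWER: 0


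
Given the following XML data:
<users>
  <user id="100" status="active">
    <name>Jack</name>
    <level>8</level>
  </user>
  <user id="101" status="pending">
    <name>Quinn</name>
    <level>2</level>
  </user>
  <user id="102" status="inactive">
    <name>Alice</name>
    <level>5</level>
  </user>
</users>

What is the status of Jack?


Finding user with name = Jack
user id="100" status="active"

ANSWER: active


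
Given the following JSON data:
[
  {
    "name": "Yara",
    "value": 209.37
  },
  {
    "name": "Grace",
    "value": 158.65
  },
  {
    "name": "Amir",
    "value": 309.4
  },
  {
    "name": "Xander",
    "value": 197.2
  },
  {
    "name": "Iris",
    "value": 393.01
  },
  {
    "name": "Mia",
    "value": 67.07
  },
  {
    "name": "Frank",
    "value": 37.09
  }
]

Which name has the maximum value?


Comparing values:
  Yara: 209.37
  Grace: 158.65
  Amir: 309.4
  Xander: 197.2
  Iris: 393.01
  Mia: 67.07
  Frank: 37.09
Maximum: Iris (393.01)

ANSWER: Iris


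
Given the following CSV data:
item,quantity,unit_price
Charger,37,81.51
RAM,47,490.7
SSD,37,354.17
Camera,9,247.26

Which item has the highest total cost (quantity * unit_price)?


Computing row totals:
  Charger: 3015.87
  RAM: 23062.9
  SSD: 13104.29
  Camera: 2225.34
Maximum: RAM (23062.9)

ANSWER: RAM


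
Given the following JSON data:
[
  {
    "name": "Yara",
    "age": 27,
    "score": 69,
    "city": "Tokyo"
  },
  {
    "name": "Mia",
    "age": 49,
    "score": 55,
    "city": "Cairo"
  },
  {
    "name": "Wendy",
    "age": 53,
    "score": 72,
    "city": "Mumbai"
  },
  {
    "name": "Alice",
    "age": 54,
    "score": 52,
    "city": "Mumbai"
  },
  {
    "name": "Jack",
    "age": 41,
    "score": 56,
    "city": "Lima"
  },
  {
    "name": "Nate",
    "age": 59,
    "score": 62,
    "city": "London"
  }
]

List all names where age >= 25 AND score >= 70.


Checking both conditions:
  Yara (age=27, score=69) -> no
  Mia (age=49, score=55) -> no
  Wendy (age=53, score=72) -> YES
  Alice (age=54, score=52) -> no
  Jack (age=41, score=56) -> no
  Nate (age=59, score=62) -> no


ANSWER: Wendy


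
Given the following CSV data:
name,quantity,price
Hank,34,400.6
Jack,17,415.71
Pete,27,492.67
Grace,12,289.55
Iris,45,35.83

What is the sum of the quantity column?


Values in 'quantity' column:
  Row 1: 34
  Row 2: 17
  Row 3: 27
  Row 4: 12
  Row 5: 45
Sum = 34 + 17 + 27 + 12 + 45 = 135

ANSWER: 135


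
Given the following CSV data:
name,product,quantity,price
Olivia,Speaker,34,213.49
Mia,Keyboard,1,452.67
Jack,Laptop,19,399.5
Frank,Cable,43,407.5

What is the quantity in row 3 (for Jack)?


Row 3: Jack
Column 'quantity' = 19

ANSWER: 19


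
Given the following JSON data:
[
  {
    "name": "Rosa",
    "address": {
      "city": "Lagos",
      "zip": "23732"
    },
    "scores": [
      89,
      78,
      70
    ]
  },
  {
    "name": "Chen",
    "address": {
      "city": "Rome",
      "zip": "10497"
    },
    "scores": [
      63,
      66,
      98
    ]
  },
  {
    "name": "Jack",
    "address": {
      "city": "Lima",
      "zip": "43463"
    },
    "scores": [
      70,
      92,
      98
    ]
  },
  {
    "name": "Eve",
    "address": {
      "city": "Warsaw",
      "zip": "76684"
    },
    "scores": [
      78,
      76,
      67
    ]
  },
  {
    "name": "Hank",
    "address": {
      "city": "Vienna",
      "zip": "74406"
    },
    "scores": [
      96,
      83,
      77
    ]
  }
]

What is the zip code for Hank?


Path: records[4].address.zip
Value: 74406

ANSWER: 74406


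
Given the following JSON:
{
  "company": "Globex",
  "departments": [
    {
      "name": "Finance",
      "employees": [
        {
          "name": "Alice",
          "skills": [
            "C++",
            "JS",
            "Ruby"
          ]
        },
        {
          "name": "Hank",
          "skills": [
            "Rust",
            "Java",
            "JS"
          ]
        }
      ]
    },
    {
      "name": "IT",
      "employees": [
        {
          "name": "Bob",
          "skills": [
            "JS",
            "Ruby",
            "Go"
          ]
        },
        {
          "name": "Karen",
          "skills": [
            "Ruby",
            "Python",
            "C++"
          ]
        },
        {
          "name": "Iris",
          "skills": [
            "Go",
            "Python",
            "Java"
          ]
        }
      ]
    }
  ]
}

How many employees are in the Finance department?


Path: departments[0].employees
Count: 2

ANSWER: 2


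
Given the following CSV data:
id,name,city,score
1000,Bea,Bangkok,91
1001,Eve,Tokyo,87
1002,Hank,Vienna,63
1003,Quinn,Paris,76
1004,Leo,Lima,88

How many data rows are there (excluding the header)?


Counting rows (excluding header):
Header: id,name,city,score
Data rows: 5

ANSWER: 5


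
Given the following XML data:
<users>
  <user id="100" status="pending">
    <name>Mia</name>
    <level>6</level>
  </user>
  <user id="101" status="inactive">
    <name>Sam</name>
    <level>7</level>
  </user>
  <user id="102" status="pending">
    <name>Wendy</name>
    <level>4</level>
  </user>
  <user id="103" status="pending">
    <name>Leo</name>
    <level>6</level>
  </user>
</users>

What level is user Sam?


Finding user: Sam
<level>7</level>

ANSWER: 7


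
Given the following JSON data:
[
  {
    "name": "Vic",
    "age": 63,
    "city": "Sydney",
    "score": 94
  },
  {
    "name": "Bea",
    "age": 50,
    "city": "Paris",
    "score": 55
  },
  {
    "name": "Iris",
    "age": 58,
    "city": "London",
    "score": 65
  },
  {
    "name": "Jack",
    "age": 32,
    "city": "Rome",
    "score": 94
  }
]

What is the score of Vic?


Looking up record where name = Vic
Record index: 0
Field 'score' = 94

ANSWER: 94


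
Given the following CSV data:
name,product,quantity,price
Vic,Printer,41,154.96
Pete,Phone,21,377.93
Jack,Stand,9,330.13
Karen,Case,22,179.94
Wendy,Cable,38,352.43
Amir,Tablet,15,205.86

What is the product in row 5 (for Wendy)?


Row 5: Wendy
Column 'product' = Cable

ANSWER: Cable


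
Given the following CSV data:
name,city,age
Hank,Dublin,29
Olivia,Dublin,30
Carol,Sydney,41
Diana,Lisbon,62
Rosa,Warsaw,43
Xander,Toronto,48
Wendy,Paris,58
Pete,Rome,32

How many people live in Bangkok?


Scanning city column for 'Bangkok':
Total matches: 0

ANSWER: 0


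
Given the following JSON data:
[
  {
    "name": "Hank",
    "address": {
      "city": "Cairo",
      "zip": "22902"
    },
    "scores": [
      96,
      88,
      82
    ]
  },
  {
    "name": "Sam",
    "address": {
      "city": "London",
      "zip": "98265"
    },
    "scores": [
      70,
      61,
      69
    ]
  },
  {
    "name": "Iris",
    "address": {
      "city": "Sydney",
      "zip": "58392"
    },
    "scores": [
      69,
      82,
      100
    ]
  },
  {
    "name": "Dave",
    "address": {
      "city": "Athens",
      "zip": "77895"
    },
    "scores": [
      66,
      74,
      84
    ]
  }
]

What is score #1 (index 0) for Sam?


Path: records[1].scores[0]
Value: 70

ANSWER: 70


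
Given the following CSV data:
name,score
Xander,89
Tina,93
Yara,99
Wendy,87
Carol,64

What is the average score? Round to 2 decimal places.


Scores: 89, 93, 99, 87, 64
Sum = 432
Count = 5
Average = 432 / 5 = 86.40

ANSWER: 86.40


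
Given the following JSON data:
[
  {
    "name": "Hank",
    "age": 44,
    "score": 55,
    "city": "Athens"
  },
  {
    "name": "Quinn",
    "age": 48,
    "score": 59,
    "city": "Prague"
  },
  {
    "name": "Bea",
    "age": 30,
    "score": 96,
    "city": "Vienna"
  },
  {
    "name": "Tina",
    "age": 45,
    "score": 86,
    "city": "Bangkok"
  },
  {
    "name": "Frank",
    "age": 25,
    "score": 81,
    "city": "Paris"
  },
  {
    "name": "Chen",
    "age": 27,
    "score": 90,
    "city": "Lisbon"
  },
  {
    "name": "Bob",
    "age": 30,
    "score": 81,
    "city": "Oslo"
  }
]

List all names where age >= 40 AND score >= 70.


Checking both conditions:
  Hank (age=44, score=55) -> no
  Quinn (age=48, score=59) -> no
  Bea (age=30, score=96) -> no
  Tina (age=45, score=86) -> YES
  Frank (age=25, score=81) -> no
  Chen (age=27, score=90) -> no
  Bob (age=30, score=81) -> no


ANSWER: Tina


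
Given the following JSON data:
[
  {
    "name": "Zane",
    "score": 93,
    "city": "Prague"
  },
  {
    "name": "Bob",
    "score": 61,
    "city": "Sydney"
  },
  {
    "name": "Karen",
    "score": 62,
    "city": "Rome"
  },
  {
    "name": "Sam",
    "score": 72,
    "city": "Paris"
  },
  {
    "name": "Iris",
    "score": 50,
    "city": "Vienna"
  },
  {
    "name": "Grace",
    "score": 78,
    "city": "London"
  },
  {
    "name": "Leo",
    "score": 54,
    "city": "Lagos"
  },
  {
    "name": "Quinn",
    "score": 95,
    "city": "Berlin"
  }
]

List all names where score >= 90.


Filtering records where score >= 90:
  Zane (score=93) -> YES
  Bob (score=61) -> no
  Karen (score=62) -> no
  Sam (score=72) -> no
  Iris (score=50) -> no
  Grace (score=78) -> no
  Leo (score=54) -> no
  Quinn (score=95) -> YES


ANSWER: Zane, Quinn


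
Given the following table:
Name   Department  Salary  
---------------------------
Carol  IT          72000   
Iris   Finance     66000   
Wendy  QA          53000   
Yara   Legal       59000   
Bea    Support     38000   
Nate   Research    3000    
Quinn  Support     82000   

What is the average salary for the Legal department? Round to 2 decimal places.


Legal department members:
  Yara: 59000
Sum = 59000
Count = 1
Average = 59000 / 1 = 59000.00

ANSWER: 59000.00


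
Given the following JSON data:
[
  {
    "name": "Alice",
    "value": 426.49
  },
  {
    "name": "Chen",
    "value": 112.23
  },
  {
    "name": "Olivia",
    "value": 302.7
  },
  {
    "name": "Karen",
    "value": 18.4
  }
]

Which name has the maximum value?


Comparing values:
  Alice: 426.49
  Chen: 112.23
  Olivia: 302.7
  Karen: 18.4
Maximum: Alice (426.49)

ANSWER: Alice


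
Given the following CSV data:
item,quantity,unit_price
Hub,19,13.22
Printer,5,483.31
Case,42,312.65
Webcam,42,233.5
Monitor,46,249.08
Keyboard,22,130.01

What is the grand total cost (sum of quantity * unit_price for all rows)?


Computing row totals:
  Hub: 19 * 13.22 = 251.18
  Printer: 5 * 483.31 = 2416.55
  Case: 42 * 312.65 = 13131.3
  Webcam: 42 * 233.5 = 9807.0
  Monitor: 46 * 249.08 = 11457.68
  Keyboard: 22 * 130.01 = 2860.22
Grand total = 251.18 + 2416.55 + 13131.3 + 9807.0 + 11457.68 + 2860.22 = 39923.93

ANSWER: 39923.93


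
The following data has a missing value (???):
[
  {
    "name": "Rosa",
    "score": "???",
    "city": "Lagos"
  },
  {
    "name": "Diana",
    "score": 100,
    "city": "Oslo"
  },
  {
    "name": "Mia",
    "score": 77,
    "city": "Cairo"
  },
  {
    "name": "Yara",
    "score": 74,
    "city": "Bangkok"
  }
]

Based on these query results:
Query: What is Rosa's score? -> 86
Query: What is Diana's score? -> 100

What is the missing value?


The missing value is Rosa's score
From query: Rosa's score = 86

ANSWER: 86


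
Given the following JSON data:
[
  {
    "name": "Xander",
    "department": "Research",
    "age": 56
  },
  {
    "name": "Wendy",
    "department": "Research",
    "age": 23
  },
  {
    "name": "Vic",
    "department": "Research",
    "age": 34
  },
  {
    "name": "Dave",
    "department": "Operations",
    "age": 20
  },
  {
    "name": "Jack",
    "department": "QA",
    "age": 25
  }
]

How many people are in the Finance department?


Scanning records for department = Finance
  No matches found
Count: 0

ANSWER: 0


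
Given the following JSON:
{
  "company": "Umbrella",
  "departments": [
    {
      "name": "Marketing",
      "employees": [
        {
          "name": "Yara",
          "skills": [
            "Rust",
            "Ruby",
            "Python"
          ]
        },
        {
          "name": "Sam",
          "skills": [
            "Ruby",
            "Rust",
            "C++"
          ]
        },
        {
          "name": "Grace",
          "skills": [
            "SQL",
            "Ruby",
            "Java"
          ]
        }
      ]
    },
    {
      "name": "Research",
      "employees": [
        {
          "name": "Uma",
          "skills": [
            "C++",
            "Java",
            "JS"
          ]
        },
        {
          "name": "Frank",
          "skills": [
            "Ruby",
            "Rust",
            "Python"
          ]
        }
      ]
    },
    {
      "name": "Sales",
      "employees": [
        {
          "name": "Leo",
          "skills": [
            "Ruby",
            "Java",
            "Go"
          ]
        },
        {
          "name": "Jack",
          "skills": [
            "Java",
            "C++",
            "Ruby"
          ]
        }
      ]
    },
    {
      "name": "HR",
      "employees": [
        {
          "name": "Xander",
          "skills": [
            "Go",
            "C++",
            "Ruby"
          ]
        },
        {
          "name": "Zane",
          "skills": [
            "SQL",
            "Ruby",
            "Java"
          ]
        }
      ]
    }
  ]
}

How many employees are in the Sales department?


Path: departments[2].employees
Count: 2

ANSWER: 2


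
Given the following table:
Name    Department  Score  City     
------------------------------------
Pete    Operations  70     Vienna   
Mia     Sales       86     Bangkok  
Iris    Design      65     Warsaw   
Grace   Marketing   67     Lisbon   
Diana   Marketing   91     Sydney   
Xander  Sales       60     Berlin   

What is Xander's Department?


Row 6: Xander
Department = Sales

ANSWER: Sales


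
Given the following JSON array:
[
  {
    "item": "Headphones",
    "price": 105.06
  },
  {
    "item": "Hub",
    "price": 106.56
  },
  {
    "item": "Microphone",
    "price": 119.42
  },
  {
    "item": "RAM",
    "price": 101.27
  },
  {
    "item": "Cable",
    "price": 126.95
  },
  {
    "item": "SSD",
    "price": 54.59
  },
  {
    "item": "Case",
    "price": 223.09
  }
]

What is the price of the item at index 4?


Array index 4 -> Cable
price = 126.95

ANSWER: 126.95


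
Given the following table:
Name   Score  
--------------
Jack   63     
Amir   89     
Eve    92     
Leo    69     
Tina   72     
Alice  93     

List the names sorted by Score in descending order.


Sorting by Score (descending):
  Alice: 93
  Eve: 92
  Amir: 89
  Tina: 72
  Leo: 69
  Jack: 63


ANSWER: Alice, Eve, Amir, Tina, Leo, Jack


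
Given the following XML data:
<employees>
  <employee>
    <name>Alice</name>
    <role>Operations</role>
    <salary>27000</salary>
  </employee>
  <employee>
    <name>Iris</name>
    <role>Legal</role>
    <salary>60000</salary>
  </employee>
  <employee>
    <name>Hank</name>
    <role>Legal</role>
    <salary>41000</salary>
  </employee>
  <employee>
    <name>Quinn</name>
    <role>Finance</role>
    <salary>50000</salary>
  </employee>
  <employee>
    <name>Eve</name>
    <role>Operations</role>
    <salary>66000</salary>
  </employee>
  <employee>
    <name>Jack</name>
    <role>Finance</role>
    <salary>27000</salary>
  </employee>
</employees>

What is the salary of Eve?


Searching for <employee> with <name>Eve</name>
Found at position 5
<salary>66000</salary>

ANSWER: 66000


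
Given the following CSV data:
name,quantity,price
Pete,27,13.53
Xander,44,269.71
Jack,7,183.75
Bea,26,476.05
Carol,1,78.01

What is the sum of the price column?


Values in 'price' column:
  Row 1: 13.53
  Row 2: 269.71
  Row 3: 183.75
  Row 4: 476.05
  Row 5: 78.01
Sum = 13.53 + 269.71 + 183.75 + 476.05 + 78.01 = 1021.05

ANSWER: 1021.05


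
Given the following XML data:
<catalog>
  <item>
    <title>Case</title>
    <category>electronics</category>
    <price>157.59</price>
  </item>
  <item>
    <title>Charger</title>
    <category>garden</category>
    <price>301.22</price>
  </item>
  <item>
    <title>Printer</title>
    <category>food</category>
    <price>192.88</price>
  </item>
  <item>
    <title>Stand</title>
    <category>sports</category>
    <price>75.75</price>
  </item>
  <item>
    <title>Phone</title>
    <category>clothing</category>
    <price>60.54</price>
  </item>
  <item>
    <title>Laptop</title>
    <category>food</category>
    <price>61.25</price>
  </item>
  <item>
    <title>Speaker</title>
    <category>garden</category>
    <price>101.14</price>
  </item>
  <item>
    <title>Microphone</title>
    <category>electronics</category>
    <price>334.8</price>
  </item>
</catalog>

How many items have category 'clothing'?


Scanning <item> elements for <category>clothing</category>:
  Item 5: Phone -> MATCH
Count: 1

ANSWER: 1


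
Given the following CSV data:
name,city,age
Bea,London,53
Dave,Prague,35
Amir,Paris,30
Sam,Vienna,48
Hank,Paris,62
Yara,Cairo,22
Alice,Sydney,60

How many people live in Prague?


Scanning city column for 'Prague':
  Row 2: Dave -> MATCH
Total matches: 1

ANSWER: 1


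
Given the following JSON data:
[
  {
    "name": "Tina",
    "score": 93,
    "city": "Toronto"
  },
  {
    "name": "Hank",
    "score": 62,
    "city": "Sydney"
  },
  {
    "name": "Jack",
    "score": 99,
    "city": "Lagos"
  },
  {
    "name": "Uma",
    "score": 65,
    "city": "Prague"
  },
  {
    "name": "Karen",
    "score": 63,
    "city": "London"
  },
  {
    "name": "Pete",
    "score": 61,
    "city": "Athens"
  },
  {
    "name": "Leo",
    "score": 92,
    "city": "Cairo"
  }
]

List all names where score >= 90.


Filtering records where score >= 90:
  Tina (score=93) -> YES
  Hank (score=62) -> no
  Jack (score=99) -> YES
  Uma (score=65) -> no
  Karen (score=63) -> no
  Pete (score=61) -> no
  Leo (score=92) -> YES


ANSWER: Tina, Jack, Leo


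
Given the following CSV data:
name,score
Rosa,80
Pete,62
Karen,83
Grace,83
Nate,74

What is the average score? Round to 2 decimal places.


Scores: 80, 62, 83, 83, 74
Sum = 382
Count = 5
Average = 382 / 5 = 76.40

ANSWER: 76.40


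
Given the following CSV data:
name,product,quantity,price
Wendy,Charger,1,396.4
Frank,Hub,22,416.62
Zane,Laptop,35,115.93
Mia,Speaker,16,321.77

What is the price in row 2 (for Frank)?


Row 2: Frank
Column 'price' = 416.62

ANSWER: 416.62


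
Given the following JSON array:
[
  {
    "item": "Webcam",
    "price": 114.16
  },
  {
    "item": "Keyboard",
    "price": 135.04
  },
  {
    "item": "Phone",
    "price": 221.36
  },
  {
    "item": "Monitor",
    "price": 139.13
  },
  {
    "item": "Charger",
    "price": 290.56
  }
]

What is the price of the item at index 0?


Array index 0 -> Webcam
price = 114.16

ANSWER: 114.16


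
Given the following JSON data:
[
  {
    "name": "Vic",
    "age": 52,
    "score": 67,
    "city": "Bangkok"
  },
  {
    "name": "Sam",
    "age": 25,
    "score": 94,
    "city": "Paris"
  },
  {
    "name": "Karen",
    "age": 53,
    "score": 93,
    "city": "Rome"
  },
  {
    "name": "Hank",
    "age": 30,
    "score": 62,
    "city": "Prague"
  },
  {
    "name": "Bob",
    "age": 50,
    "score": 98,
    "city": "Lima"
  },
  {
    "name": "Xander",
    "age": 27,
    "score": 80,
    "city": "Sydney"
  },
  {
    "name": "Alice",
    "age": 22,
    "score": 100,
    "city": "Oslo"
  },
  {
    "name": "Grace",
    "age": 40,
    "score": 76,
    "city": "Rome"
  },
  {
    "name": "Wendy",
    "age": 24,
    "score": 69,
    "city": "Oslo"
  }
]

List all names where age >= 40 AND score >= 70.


Checking both conditions:
  Vic (age=52, score=67) -> no
  Sam (age=25, score=94) -> no
  Karen (age=53, score=93) -> YES
  Hank (age=30, score=62) -> no
  Bob (age=50, score=98) -> YES
  Xander (age=27, score=80) -> no
  Alice (age=22, score=100) -> no
  Grace (age=40, score=76) -> YES
  Wendy (age=24, score=69) -> no


ANSWER: Karen, Bob, Grace


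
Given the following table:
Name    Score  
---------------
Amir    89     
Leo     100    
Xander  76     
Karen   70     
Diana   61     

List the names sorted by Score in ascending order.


Sorting by Score (ascending):
  Diana: 61
  Karen: 70
  Xander: 76
  Amir: 89
  Leo: 100


ANSWER: Diana, Karen, Xander, Amir, Leo


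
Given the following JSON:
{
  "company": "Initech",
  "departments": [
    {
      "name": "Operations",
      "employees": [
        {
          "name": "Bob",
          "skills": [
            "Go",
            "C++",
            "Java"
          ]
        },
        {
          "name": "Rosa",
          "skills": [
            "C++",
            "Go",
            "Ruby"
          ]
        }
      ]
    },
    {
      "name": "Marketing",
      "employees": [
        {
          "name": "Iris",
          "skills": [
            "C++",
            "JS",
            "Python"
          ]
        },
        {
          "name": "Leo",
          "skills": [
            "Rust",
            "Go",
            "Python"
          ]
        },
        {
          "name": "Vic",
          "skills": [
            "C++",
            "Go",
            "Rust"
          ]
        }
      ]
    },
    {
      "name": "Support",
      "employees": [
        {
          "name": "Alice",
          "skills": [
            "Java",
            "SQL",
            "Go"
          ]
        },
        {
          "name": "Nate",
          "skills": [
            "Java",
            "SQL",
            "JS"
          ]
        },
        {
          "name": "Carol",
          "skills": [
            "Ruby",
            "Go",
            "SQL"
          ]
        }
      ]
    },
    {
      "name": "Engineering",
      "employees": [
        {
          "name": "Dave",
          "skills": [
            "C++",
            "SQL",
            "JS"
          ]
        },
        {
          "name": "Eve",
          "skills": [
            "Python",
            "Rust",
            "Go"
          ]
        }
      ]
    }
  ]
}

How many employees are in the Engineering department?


Path: departments[3].employees
Count: 2

ANSWER: 2


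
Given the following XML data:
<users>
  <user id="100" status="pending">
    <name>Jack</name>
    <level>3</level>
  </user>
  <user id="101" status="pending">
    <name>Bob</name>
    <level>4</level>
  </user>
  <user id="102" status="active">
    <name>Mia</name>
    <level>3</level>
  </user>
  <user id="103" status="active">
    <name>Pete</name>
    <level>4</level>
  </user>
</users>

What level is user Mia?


Finding user: Mia
<level>3</level>

ANSWER: 3


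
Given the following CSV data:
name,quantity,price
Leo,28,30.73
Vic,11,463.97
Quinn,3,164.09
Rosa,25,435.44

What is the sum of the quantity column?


Values in 'quantity' column:
  Row 1: 28
  Row 2: 11
  Row 3: 3
  Row 4: 25
Sum = 28 + 11 + 3 + 25 = 67

ANSWER: 67


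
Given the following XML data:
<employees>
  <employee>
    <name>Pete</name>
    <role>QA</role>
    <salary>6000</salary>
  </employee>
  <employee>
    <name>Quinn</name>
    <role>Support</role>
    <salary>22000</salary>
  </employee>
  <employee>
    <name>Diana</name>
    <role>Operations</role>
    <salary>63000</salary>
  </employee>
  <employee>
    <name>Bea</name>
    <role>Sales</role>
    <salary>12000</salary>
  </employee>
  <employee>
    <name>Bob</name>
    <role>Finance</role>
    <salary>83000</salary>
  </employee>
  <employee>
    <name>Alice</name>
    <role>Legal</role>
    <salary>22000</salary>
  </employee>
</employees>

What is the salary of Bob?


Searching for <employee> with <name>Bob</name>
Found at position 5
<salary>83000</salary>

ANSWER: 83000


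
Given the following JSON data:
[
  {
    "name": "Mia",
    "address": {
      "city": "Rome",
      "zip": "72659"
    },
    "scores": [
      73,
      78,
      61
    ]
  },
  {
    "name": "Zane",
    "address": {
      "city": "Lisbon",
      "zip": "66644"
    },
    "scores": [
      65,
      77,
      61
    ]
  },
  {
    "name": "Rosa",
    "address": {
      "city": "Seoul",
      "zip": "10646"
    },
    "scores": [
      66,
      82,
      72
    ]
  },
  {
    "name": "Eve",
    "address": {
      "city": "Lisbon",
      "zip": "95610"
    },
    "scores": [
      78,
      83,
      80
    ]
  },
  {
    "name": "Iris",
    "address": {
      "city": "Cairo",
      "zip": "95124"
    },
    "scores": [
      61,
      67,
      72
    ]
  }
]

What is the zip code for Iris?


Path: records[4].address.zip
Value: 95124

ANSWER: 95124


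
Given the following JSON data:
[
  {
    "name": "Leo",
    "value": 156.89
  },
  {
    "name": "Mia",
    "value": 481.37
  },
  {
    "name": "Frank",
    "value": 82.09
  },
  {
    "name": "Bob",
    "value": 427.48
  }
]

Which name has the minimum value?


Comparing values:
  Leo: 156.89
  Mia: 481.37
  Frank: 82.09
  Bob: 427.48
Minimum: Frank (82.09)

ANSWER: Frank


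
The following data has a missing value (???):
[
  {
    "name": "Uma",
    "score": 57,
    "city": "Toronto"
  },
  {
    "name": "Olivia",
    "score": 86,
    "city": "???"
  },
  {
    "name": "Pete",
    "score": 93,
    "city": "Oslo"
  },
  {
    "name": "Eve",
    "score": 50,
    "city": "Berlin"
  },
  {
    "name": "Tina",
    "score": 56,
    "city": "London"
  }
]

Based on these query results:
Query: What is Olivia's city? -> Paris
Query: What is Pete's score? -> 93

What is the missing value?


The missing value is Olivia's city
From query: Olivia's city = Paris

ANSWER: Paris


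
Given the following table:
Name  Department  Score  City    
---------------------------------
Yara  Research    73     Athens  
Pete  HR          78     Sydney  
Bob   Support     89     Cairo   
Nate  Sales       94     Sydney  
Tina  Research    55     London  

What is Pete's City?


Row 2: Pete
City = Sydney

ANSWER: Sydney


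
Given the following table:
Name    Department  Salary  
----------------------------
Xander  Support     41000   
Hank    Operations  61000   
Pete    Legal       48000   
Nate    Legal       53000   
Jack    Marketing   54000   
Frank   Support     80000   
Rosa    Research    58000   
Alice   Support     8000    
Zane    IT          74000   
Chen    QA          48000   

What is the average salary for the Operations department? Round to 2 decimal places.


Operations department members:
  Hank: 61000
Sum = 61000
Count = 1
Average = 61000 / 1 = 61000.00

ANSWER: 61000.00


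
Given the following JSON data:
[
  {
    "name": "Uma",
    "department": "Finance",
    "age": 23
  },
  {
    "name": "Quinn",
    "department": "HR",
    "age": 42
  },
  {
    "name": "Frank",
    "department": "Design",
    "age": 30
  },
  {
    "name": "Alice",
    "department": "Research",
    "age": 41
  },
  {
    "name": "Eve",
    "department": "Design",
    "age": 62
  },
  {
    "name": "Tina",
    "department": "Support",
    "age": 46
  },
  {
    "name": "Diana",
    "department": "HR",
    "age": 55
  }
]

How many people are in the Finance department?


Scanning records for department = Finance
  Record 0: Uma
Count: 1

ANSWER: 1


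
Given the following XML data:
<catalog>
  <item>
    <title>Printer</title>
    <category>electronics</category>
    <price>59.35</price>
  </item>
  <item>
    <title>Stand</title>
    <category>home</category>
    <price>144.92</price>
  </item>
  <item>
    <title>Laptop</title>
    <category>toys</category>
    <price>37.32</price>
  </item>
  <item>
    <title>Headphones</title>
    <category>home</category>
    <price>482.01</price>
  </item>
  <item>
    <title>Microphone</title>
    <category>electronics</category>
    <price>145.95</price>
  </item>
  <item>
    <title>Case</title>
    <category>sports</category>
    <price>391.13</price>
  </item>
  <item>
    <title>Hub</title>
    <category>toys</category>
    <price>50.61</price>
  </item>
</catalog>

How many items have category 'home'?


Scanning <item> elements for <category>home</category>:
  Item 2: Stand -> MATCH
  Item 4: Headphones -> MATCH
Count: 2

ANSWER: 2


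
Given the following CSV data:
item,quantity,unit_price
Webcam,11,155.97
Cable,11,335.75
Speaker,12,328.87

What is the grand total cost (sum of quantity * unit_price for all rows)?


Computing row totals:
  Webcam: 11 * 155.97 = 1715.67
  Cable: 11 * 335.75 = 3693.25
  Speaker: 12 * 328.87 = 3946.44
Grand total = 1715.67 + 3693.25 + 3946.44 = 9355.36

ANSWER: 9355.36


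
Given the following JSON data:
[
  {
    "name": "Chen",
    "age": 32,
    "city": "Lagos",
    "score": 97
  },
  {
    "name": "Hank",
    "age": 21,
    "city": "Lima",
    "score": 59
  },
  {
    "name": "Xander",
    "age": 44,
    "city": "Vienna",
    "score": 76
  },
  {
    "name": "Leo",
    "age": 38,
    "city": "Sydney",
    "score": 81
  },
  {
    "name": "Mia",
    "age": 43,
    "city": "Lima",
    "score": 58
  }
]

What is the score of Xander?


Looking up record where name = Xander
Record index: 2
Field 'score' = 76

ANSWER: 76


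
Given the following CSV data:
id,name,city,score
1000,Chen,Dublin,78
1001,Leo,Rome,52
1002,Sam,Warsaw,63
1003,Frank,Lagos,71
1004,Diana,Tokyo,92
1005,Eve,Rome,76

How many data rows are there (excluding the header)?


Counting rows (excluding header):
Header: id,name,city,score
Data rows: 6

ANSWER: 6


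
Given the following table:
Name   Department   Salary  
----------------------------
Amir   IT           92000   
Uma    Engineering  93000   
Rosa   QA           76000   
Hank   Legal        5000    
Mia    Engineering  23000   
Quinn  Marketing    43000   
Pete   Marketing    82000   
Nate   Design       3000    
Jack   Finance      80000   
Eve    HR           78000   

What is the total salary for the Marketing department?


Marketing department members:
  Quinn: 43000
  Pete: 82000
Total = 43000 + 82000 = 125000

ANSWER: 125000


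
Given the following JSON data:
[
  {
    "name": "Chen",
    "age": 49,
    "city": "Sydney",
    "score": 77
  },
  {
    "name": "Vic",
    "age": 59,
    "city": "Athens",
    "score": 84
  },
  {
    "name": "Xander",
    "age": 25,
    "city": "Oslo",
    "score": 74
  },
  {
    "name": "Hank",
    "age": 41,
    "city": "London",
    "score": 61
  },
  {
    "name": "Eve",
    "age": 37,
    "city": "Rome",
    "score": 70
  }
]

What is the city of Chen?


Looking up record where name = Chen
Record index: 0
Field 'city' = Sydney

ANSWER: Sydney
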